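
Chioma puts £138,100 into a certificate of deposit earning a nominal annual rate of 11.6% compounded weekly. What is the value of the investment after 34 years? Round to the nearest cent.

£7,098,121.96

Periodic rate = 11.6%/52 = 0.00223077; periods = 52·34 = 1768.
A = 138,100·(1 + 0.116/52)^1768 ≈ 138,100·51.39842111425 ≈ 7,098,121.9559.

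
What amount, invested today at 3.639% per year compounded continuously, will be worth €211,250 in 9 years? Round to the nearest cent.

€152,251.27

P = A·e^(−rt) = 211,250·e^(−0.32751).
e^(−0.32751) ≈ 0.720716084079, so P ≈ 152,251.2728.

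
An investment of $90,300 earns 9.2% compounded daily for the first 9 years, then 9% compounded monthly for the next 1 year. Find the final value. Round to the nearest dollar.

$226,037

Phase 1: 90,300·(1 + 0.092/365)^3285 ≈ 206,651.3611.
Phase 2: 206,651.3611·(1 + 0.0075)^12 ≈ 226,036.6841.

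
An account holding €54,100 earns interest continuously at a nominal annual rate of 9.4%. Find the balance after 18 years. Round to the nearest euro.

A = P·e^(rt) = 54,100·e^(0.094·18) = 54,100·e^1.692.
e^1.692 ≈ 5.43033051273, so A ≈ 293,780.8807.

€293,781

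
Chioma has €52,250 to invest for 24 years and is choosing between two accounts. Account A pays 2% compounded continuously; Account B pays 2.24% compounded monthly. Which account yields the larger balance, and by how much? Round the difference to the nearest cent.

A: e^(0.02·24) = e^0.48 ≈ 1.6160744022, so 52,250 × 1.6160744022 ≈ 84,439.8875.
B: (1 + 0.0224/12)^288 ≈ 1.7110357066, so 52,250 × 1.7110357066 ≈ 89,401.6157.
Difference ≈ 4,961.7282 in favor of B.

Account B, by €4,961.73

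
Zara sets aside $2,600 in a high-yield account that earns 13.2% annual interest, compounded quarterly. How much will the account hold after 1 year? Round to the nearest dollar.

$2,961

Growth factor = (1 + 0.033)^4 ≈ 1.138678934.
A ≈ 2,600 × 1.138678934 ≈ 2,960.5652.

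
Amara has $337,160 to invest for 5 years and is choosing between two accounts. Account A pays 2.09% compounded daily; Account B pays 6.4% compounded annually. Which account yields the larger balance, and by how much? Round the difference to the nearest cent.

A: (1 + 0.0209/365)^1825 ≈ 1.11015207258, so 337,160 × 1.11015207258 ≈ 374,298.8728.
B: (1 + 0.064)^5 ≈ 1.36366639982, so 337,160 × 1.36366639982 ≈ 459,773.7634.
Difference ≈ 85,474.8906 in favor of B.

Account B, by $85,474.89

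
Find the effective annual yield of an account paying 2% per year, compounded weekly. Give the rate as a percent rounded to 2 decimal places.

EAR = (1 + 2%/52)^52 − 1 = (1 + 0.000384615)^52 − 1.
(1 + 0.000384615)^52 ≈ 1.020197, so EAR ≈ 2.01974%.

2.02%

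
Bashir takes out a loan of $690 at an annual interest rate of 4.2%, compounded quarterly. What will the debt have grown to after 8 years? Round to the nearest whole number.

$964

Growth factor = (1 + 0.0105)^32 ≈ 1.39688988.
A ≈ 690 × 1.39688988 ≈ 963.8540.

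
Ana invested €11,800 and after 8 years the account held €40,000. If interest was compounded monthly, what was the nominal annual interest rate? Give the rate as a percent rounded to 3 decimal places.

(1 + r/12)^96 = 40,000/11,800 = 3.38983.
1 + r/12 = 3.38983^(1/96) ≈ 1.012798, so r/12 ≈ 0.0127977.
r ≈ 12·0.0127977 = 15.35719%.

15.357%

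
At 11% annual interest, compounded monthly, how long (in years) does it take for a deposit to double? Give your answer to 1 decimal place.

6.3 years

(1 + 0.00916667)^(12t) = 2.
12t = ln 2 / ln(1 + 0.00916667) ≈ 0.69315/0.00912491 ≈ 75.9621.
t ≈ 6.3302.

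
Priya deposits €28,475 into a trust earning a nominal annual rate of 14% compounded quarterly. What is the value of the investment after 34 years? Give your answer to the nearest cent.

Periodic rate = 14%/4 = 0.035; periods = 4·34 = 136.
A = 28,475·(1 + 0.035)^136 ≈ 28,475·107.6186579327 ≈ 3,064,441.2846.

€3,064,441.28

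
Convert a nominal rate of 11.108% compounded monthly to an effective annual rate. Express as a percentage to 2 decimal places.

11.69%

EAR = (1 + 11.108%/12)^12 − 1 = (1 + 0.00925667)^12 − 1.
(1 + 0.00925667)^12 ≈ 1.116913, so EAR ≈ 11.69135%.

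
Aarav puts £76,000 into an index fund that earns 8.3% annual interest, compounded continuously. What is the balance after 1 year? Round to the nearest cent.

£82,577.18

A = P·e^(rt) = 76,000·e^(0.083·1) = 76,000·e^0.083.
e^0.083 ≈ 1.0865418085, so A ≈ 82,577.1774.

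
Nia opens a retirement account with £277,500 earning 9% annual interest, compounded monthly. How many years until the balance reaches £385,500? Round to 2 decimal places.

3.67 years

(1 + 0.0075)^(12t) = 385,500/277,500 = 1.3892.
12t·ln(1 + 0.0075) = ln(1.3892); 12t = 0.32872/0.00747201 ≈ 43.9935.
t ≈ 3.6661 years.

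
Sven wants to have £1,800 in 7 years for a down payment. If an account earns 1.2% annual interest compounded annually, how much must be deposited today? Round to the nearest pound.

Annual rate = 1.2% = 0.012; 7 periods.
P = 1,800/(1 + 0.012)^7 ≈ 1,800/1.087085211 ≈ 1,655.8040.

£1,656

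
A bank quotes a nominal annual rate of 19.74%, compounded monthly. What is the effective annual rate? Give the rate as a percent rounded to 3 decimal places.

21.628%

EAR = (1 + 19.74%/12)^12 − 1 = (1 + 0.01645)^12 − 1.
(1 + 0.01645)^12 ≈ 1.216276, so EAR ≈ 21.62763%.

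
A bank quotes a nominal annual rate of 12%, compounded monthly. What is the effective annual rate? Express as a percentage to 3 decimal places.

EAR = (1 + 12%/12)^12 − 1 = (1 + 0.01)^12 − 1.
(1 + 0.01)^12 ≈ 1.126825, so EAR ≈ 12.68250%.

12.683%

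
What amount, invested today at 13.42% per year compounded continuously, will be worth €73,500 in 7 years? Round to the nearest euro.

€28,728

P = A·e^(−rt) = 73,500·e^(−0.9394).
e^(−0.9394) ≈ 0.39086228239, so P ≈ 28,728.3778.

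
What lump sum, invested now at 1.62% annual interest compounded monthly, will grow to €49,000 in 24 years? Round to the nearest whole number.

Periodic rate = 1.62%/12 = 0.00135; 288 periods.
P = 49,000/(1 + 0.00135)^288 ≈ 49,000/1.4748227247 ≈ 33,224.3321.

€33,224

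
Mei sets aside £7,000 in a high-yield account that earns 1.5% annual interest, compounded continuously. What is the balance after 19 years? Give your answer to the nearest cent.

£9,308.33

A = P·e^(rt) = 7,000·e^(0.015·19) = 7,000·e^0.285.
e^0.285 ≈ 1.329762028, so A ≈ 9,308.3342.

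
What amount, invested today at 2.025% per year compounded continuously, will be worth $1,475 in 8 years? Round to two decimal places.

P = A·e^(−rt) = 1,475·e^(−0.162).
e^(−0.162) ≈ 0.8504412045, so P ≈ 1,254.4008.

$1,254.40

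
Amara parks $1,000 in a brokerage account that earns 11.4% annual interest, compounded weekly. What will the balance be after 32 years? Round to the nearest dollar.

Periodic rate = 11.4%/52 = 0.00219231; periods = 52·32 = 1664.
A = 1,000·(1 + 0.114/52)^1664 ≈ 1,000·38.244779432 ≈ 38,244.7794.

$38,245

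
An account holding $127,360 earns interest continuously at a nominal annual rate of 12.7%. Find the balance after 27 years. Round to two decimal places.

$3,928,518.74

A = P·e^(rt) = 127,360·e^(0.127·27) = 127,360·e^3.429.
e^3.429 ≈ 30.8457815401, so A ≈ 3,928,518.7369.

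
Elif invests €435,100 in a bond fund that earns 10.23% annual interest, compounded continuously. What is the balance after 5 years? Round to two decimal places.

A = P·e^(rt) = 435,100·e^(0.1023·5) = 435,100·e^0.5115.
e^0.5115 ≈ 1.66779100613, so A ≈ 725,655.8668.

€725,655.87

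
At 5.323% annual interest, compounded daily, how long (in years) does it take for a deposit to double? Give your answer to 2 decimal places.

13.02 years

(1 + 0.000145836)^(365t) = 2.
365t = ln 2 / ln(1 + 0.000145836) ≈ 0.69315/0.000145825 ≈ 4753.2814.
t ≈ 13.0227.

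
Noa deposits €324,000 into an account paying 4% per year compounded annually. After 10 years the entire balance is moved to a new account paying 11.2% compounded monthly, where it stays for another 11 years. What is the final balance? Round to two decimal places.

€1,634,736.39

Phase 1: 324,000·(1 + 0.04)^10 ≈ 479,599.1483.
Phase 2: 479,599.1483·(1 + 0.112/12)^132 ≈ 1,634,736.3869.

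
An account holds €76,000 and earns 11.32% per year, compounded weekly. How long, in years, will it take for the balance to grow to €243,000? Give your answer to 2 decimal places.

10.28 years

We need (1 + 0.00217692)^(52t) = 3.1974, so 52t = ln 3.1974 / ln 1.002177 ≈ 534.5126.
t ≈ 534.5126/52 = 10.2791 years.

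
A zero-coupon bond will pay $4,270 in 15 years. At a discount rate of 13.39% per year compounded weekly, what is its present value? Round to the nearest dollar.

Periodic rate = 13.39%/52 = 0.002575; 780 periods.
P = 4,270/(1 + 0.002575)^780 ≈ 4,270/7.4329178 ≈ 574.4716.

$574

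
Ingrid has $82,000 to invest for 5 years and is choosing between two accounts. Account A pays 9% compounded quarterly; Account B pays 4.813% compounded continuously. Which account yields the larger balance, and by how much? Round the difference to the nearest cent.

Account A, by $23,651.54

Account A growth factor: (1 + 0.0225)^20 ≈ 1.56050920068; balance ≈ 127,961.7545.
Account B growth factor: e^(0.04813·5) = e^0.24065 ≈ 1.27207573088; balance ≈ 104,310.2099.
Account A is larger by 23,651.5445.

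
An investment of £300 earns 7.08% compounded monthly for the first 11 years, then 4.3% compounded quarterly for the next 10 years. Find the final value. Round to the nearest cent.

Phase 1: 300·(1 + 0.0059)^132 ≈ 652.1627.
Phase 2: 652.1627·(1 + 0.01075)^40 ≈ 1,000.2439.

£1,000.24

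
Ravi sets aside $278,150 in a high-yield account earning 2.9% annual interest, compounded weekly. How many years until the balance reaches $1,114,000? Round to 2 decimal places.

47.86 years

We need (1 + 0.000557692)^(52t) = 4.005, so 52t = ln 4.005 / ln 1.000558 ≈ 2488.7178.
t ≈ 2488.7178/52 = 47.8600 years.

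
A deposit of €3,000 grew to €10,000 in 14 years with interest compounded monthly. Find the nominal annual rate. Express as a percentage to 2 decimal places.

The 168-period growth factor is 10,000/3,000 = 3.33333.
r/12 = 3.33333^(1/168) − 1 ≈ 0.00719225, so r ≈ 12·0.00719225 = 8.63069%.

8.63%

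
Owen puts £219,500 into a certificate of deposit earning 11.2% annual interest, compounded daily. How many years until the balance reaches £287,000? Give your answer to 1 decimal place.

2.4 years

(1 + 0.000306849)^(365t) = 287,000/219,500 = 1.3075.
365t·ln(1 + 0.000306849) = ln(1.3075); 365t = 0.26813/0.000306802 ≈ 873.9505.
t ≈ 2.3944 years.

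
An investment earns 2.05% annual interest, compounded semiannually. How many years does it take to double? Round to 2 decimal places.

33.99 years

(1 + 0.01025)^(2t) = 2.
2t = ln 2 / ln(1 + 0.01025) ≈ 0.69315/0.0101978 ≈ 67.9701.
t ≈ 33.9850.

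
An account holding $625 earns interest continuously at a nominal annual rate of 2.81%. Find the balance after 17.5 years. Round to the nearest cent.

$1,021.98

A = P·e^(rt) = 625·e^(0.0281·17.5) = 625·e^0.49175.
e^0.49175 ≈ 1.635175274, so A ≈ 1,021.9845.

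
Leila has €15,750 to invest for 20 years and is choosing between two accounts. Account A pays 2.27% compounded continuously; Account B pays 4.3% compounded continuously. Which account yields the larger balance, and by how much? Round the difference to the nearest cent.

Account A growth factor: e^(0.0227·20) = e^0.454 ≈ 1.5745979975; balance ≈ 24,799.9185.
Account B growth factor: e^(0.043·20) = e^0.86 ≈ 2.3631606937; balance ≈ 37,219.7809.
Account B is larger by 12,419.8625.

Account B, by €12,419.86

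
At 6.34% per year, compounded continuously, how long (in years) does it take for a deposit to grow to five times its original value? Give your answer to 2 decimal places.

25.39 years

e^(0.0634t) = 5, so 0.0634t = ln 5 ≈ 1.6094.
t ≈ 1.6094/0.0634 ≈ 25.3855.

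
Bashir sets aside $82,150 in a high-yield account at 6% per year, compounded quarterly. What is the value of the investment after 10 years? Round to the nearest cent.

$149,021.61

Periodic rate = 6%/4 = 0.015; periods = 4·10 = 40.
A = 82,150·(1 + 0.015)^40 ≈ 82,150·1.81401840867 ≈ 149,021.6123.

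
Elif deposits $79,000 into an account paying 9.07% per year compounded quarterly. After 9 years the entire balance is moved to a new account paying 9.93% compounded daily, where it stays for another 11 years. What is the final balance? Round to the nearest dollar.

After 9 years at 9.07%: 79,000 × 2.24158401084 ≈ 177,085.1369.
Then 11 years at 9.93%: 177,085.1369 × 2.98067994578 ≈ 527,834.1161.

$527,834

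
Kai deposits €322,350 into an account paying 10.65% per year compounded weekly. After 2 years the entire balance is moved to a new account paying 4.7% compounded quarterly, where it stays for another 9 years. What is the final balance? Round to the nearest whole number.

€607,258

After 2 years at 10.65%: 322,350 × 1.23711514997 ≈ 398,784.0686.
Then 9 years at 4.7%: 398,784.0686 × 1.52277476183 ≈ 607,258.3151.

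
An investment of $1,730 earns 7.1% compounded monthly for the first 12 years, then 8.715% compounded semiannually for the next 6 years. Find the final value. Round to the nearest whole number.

After 12 years at 7.1%: 1,730 × 2.338452529 ≈ 4,045.5229.
Then 6 years at 8.715%: 4,045.5229 × 1.668337833 ≈ 6,749.2989.

$6,749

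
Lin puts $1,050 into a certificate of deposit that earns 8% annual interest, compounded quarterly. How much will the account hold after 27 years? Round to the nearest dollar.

Periodic rate = 8%/4 = 0.02; periods = 4·27 = 108.
A = 1,050·(1 + 0.02)^108 ≈ 1,050·8.488257586 ≈ 8,912.6705.

$8,913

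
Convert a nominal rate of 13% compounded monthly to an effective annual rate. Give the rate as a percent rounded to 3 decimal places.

13.803%

One year is 12 periods at 0.0108333 each: (1 + 0.0108333)^12 ≈ 1.138032.
EAR = 1.138032 − 1 ≈ 13.80325%.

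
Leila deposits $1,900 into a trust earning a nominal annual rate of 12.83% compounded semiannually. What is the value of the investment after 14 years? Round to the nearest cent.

$10,835.11

Periodic rate = 12.83%/2 = 0.06415; periods = 2·14 = 28.
A = 1,900·(1 + 0.06415)^28 ≈ 1,900·5.702690243 ≈ 10,835.1115.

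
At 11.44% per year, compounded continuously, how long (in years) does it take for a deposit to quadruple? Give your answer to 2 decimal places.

e^(0.1144t) = 4, so 0.1144t = ln 4 ≈ 1.3863.
t ≈ 1.3863/0.1144 ≈ 12.1180.

12.12 years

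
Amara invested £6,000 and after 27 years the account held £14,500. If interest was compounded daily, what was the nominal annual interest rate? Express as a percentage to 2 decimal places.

3.27%

The 9855-period growth factor is 14,500/6,000 = 2.41667.
r/365 = 2.41667^(1/9855) − 1 ≈ 0.0000895412, so r ≈ 365·0.0000895412 = 3.26825%.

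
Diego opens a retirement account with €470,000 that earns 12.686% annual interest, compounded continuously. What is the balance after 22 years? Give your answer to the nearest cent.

A = P·e^(rt) = 470,000·e^(0.12686·22) = 470,000·e^2.79092.
e^2.79092 ≈ 16.29600523225, so A ≈ 7,659,122.4592.

€7,659,122.46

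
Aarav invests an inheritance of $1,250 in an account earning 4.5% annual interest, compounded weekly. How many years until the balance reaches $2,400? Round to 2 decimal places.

We need (1 + 0.000865385)^(52t) = 1.92, so 52t = ln 1.92 / ln 1.000865 ≈ 754.1241.
t ≈ 754.1241/52 = 14.5024 years.

14.50 years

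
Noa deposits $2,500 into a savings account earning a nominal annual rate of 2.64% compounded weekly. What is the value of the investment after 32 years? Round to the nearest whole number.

$5,818

Periodic rate = 2.64%/52 = 0.000507692; periods = 52·32 = 1664.
A = 2,500·(1 + 0.0264/52)^1664 ≈ 2,500·2.327013355 ≈ 5,817.5334.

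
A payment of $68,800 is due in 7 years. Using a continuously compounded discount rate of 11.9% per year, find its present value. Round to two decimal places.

P = A·e^(−rt) = 68,800·e^(−0.833).
e^(−0.833) ≈ 0.43474309872, so P ≈ 29,910.3252.

$29,910.33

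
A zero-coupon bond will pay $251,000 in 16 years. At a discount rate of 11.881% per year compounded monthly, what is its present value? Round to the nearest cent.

$37,857.98

Periodic rate = 11.881%/12 = 0.00990083; 192 periods.
P = 251,000/(1 + 0.11881/12)^192 ≈ 251,000/6.63004182838 ≈ 37,857.9814.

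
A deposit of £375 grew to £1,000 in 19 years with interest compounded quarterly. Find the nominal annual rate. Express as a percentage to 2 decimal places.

5.20%

The 76-period growth factor is 1,000/375 = 2.66667.
r/4 = 2.66667^(1/76) − 1 ≈ 0.0129893, so r ≈ 4·0.0129893 = 5.19571%.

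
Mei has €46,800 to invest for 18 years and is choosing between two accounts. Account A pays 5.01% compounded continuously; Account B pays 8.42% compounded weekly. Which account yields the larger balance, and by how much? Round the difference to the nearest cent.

Account B, by €97,462.92

Account A growth factor: e^(0.0501·18) = e^0.9018 ≈ 2.46403438371; balance ≈ 115,316.8092.
Account B growth factor: (1 + 0.0842/52)^936 ≈ 4.54657530758; balance ≈ 212,779.7244.
Account B is larger by 97,462.9152.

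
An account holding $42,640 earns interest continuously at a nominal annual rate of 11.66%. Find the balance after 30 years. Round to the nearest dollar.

A = P·e^(rt) = 42,640·e^(0.1166·30) = 42,640·e^3.498.
e^3.498 ≈ 33.04928724155, so A ≈ 1,409,221.6080.

$1,409,222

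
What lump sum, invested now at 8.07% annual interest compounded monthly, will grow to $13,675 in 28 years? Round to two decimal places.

Growth factor = (1 + 0.006725)^336 ≈ 9.507072431.
P = 13,675/9.507072431 ≈ 1,438.4028.

$1,438.40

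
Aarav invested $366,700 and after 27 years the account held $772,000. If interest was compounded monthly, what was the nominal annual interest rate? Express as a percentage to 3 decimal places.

The 324-period growth factor is 772,000/366,700 = 2.10526.
r/12 = 2.10526^(1/324) − 1 ≈ 0.0023003, so r ≈ 12·0.0023003 = 2.76036%.

2.760%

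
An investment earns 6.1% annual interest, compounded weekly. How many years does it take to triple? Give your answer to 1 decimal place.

18.0 years

(1 + 0.00117308)^(52t) = 3.
52t = ln 3 / ln(1 + 0.00117308) ≈ 1.0986/0.00117239 ≈ 937.0711.
t ≈ 18.0206.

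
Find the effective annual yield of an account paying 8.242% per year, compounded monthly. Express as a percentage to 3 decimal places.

8.561%

One year is 12 periods at 0.00686833 each: (1 + 0.00686833)^12 ≈ 1.085606.
EAR = 1.085606 − 1 ≈ 8.56059%.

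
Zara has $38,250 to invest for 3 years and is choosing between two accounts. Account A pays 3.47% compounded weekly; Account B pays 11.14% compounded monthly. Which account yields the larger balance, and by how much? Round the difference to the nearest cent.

A: (1 + 0.0347/52)^156 ≈ 1.1096728943, so 38,250 × 1.1096728943 ≈ 42,444.9882.
B: (1 + 0.1114/12)^36 ≈ 1.3946706429, so 38,250 × 1.3946706429 ≈ 53,346.1521.
Difference ≈ 10,901.1639 in favor of B.

Account B, by $10,901.16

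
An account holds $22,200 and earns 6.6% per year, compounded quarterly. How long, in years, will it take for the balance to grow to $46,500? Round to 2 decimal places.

11.29 years

We need (1 + 0.0165)^(4t) = 2.0946, so 4t = ln 2.0946 / ln 1.0165 ≈ 45.1784.
t ≈ 45.1784/4 = 11.2946 years.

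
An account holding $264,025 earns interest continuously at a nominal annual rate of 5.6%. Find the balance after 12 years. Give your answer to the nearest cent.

A = P·e^(rt) = 264,025·e^(0.056·12) = 264,025·e^0.672.
e^0.672 ≈ 1.95814970636, so A ≈ 517,000.4762.

$517,000.48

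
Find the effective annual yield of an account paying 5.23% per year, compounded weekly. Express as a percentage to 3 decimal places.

5.366%

One year is 52 periods at 0.00100577 each: (1 + 0.00100577)^52 ≈ 1.053664.
EAR = 1.053664 − 1 ≈ 5.36641%.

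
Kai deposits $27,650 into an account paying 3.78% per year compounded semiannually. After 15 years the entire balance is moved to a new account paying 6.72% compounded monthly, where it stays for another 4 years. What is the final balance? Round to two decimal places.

$63,394.96

After 15 years at 3.78%: 27,650 × 1.7536659404 ≈ 48,488.8633.
Then 4 years at 6.72%: 48,488.8633 × 1.3074127157 ≈ 63,394.9564.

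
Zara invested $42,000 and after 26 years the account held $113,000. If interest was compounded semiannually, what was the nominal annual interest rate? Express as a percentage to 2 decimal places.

(1 + r/2)^52 = 113,000/42,000 = 2.69048.
1 + r/2 = 2.69048^(1/52) ≈ 1.019215, so r/2 ≈ 0.0192153.
r ≈ 2·0.0192153 = 3.84307%.

3.84%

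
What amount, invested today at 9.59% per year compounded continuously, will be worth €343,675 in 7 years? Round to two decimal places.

€175,632.97

P = A·e^(−rt) = 343,675·e^(−0.6713).
e^(−0.6713) ≈ 0.511043788842, so P ≈ 175,632.9741.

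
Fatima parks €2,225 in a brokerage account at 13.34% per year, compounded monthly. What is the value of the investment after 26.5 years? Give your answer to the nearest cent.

Growth factor = (1 + 0.1334/12)^318 ≈ 33.635940576.
A ≈ 2,225 × 33.635940576 ≈ 74,839.9678.

€74,839.97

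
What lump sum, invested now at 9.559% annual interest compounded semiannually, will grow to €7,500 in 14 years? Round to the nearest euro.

Periodic rate = 9.559%/2 = 0.047795; 28 periods.
P = 7,500/(1 + 0.047795)^28 ≈ 7,500/3.696042934 ≈ 2,029.1972.

€2,029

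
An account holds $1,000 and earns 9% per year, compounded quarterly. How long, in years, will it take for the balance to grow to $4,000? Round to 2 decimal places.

15.58 years

(1 + 0.0225)^(4t) = 4,000/1,000 = 4.
4t·ln(1 + 0.0225) = ln(4); 4t = 1.3863/0.0222506 ≈ 62.3037.
t ≈ 15.5759 years.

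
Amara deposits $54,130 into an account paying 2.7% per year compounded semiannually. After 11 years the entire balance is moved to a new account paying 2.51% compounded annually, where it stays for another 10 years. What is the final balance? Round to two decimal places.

$93,158.59

After 11 years at 2.7%: 54,130 × 1.3431439699 ≈ 72,704.3831.
Then 10 years at 2.51%: 72,704.3831 × 1.2813339556 ≈ 93,158.5948.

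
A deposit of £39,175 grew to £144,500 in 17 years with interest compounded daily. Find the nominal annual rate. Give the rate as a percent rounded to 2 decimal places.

7.68%

The 6205-period growth factor is 144,500/39,175 = 3.68858.
r/365 = 3.68858^(1/6205) − 1 ≈ 0.000210375, so r ≈ 365·0.000210375 = 7.67869%.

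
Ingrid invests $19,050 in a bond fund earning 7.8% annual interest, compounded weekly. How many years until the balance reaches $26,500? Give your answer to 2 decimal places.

4.23 years

(1 + 0.0015)^(52t) = 26,500/19,050 = 1.3911.
52t·ln(1 + 0.0015) = ln(1.3911); 52t = 0.33008/0.00149888 ≈ 220.2168.
t ≈ 4.2349 years.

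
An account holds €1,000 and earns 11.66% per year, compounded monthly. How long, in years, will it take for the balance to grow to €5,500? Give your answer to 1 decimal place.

14.7 years

We need (1 + 0.00971667)^(12t) = 5.5, so 12t = ln 5.5 / ln 1.009717 ≈ 176.2968.
t ≈ 176.2968/12 = 14.6914 years.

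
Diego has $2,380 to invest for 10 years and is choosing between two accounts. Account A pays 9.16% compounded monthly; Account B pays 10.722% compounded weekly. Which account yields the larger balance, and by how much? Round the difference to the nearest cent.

Account B, by $1,018.60

A: (1 + 0.0916/12)^120 ≈ 2.490594964, so 2,380 × 2.490594964 ≈ 5,927.6160.
B: (1 + 0.10722/52)^520 ≈ 2.918576858, so 2,380 × 2.918576858 ≈ 6,946.2129.
Difference ≈ 1,018.5969 in favor of B.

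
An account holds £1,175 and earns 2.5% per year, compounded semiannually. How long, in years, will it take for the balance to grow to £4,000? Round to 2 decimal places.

49.31 years

(1 + 0.0125)^(2t) = 4,000/1,175 = 3.4043.
2t·ln(1 + 0.0125) = ln(3.4043); 2t = 1.225/0.0124225 ≈ 98.6133.
t ≈ 49.3067 years.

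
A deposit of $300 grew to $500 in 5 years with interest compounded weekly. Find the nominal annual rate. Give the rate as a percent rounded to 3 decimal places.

10.227%

The 260-period growth factor is 500/300 = 1.66667.
r/52 = 1.66667^(1/260) − 1 ≈ 0.00196665, so r ≈ 52·0.00196665 = 10.22656%.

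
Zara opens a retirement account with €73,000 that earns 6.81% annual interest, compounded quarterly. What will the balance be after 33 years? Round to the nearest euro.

€677,794

Periodic rate = 6.81%/4 = 0.017025; periods = 4·33 = 132.
A = 73,000·(1 + 0.017025)^132 ≈ 73,000·9.28485195965 ≈ 677,794.1931.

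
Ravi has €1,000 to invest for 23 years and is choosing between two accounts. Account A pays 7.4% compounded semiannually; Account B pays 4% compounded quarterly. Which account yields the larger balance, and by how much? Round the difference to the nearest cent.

Account A, by €2,821.06

A: (1 + 0.037)^46 ≈ 5.318911863, so 1,000 × 5.318911863 ≈ 5,318.9119.
B: (1 + 0.01)^92 ≈ 2.497850191, so 1,000 × 2.497850191 ≈ 2,497.8502.
Difference ≈ 2,821.0617 in favor of A.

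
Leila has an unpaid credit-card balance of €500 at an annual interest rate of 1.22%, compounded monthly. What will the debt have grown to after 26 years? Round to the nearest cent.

Periodic rate = 1.22%/12 = 0.00101667; periods = 12·26 = 312.
A = 500·(1 + 0.0122/12)^312 ≈ 500·1.37305594 ≈ 686.5280.

€686.53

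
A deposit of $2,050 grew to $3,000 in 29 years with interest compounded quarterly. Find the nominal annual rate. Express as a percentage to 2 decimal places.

1.32%

The 116-period growth factor is 3,000/2,050 = 1.46341.
r/4 = 1.46341^(1/116) − 1 ≈ 0.00328791, so r ≈ 4·0.00328791 = 1.31517%.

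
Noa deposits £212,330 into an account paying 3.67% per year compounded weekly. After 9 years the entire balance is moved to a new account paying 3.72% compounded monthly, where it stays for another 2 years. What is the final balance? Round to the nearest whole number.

£318,178

After 9 years at 3.67%: 212,330 × 1.3912233904 ≈ 295,398.4625.
Then 2 years at 3.72%: 295,398.4625 × 1.07711365061 ≈ 318,177.7163.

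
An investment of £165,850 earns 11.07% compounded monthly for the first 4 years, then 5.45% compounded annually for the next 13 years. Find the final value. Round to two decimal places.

Phase 1: 165,850·(1 + 0.009225)^48 ≈ 257,714.8716.
Phase 2: 257,714.8716·(1 + 0.0545)^13 ≈ 513,742.0017.

£513,742.00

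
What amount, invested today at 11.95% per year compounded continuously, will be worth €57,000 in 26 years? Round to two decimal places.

€2,549.89

P = A·e^(−rt) = 57,000·e^(−3.107).
e^(−3.107) ≈ 0.044734959111, so P ≈ 2,549.8927.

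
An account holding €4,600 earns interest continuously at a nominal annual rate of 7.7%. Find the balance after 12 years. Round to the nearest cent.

A = P·e^(rt) = 4,600·e^(0.077·12) = 4,600·e^0.924.
e^0.924 ≈ 2.5193476526, so A ≈ 11,588.9992.

€11,589.00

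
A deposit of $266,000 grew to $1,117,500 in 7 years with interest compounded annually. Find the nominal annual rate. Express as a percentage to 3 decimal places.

22.759%

(1 + r)^7 = 1,117,500/266,000 = 4.20113.
1 + r = 4.20113^(1/7) ≈ 1.227587, so r ≈ 0.227587.
r ≈ 22.75870%.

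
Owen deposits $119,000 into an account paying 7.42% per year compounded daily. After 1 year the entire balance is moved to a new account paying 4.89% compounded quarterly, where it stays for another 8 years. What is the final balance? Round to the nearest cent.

Phase 1: 119,000·(1 + 0.0742/365)^365 ≈ 128,164.6739.
Phase 2: 128,164.6739·(1 + 0.012225)^32 ≈ 189,075.0552.

$189,075.06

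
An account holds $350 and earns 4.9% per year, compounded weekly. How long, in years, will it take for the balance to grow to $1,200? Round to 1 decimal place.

25.2 years

We need (1 + 0.000942308)^(52t) = 3.4286, so 52t = ln 3.4286 / ln 1.000942 ≈ 1308.1970.
t ≈ 1308.1970/52 = 25.1576 years.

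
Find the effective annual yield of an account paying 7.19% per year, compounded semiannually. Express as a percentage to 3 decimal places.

EAR = (1 + 7.19%/2)^2 − 1 = (1 + 0.03595)^2 − 1.
(1 + 0.03595)^2 ≈ 1.073192, so EAR ≈ 7.31924%.

7.319%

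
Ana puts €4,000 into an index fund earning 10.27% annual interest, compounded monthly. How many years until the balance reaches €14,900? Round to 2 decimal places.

(1 + 0.00855833)^(12t) = 14,900/4,000 = 3.725.
12t·ln(1 + 0.00855833) = ln(3.725); 12t = 1.3151/0.00852192 ≈ 154.3158.
t ≈ 12.8597 years.

12.86 years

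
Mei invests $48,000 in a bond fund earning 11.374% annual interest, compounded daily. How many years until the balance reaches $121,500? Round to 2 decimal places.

We need (1 + 0.000311616)^(365t) = 2.5312, so 365t = ln 2.5312 / ln 1.000312 ≈ 2980.7733.
t ≈ 2980.7733/365 = 8.1665 years.

8.17 years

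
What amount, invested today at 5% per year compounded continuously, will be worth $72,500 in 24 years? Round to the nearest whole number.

P = A·e^(−rt) = 72,500·e^(−1.2).
e^(−1.2) ≈ 0.30119421191, so P ≈ 21,836.5804.

$21,837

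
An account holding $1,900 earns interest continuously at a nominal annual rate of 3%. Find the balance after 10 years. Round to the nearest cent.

$2,564.73

A = P·e^(rt) = 1,900·e^(0.03·10) = 1,900·e^0.3.
e^0.3 ≈ 1.349858808, so A ≈ 2,564.7317.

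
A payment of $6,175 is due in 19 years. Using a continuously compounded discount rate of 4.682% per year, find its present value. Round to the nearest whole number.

$2,537

P = A·e^(−rt) = 6,175·e^(−0.88958).
e^(−0.88958) ≈ 0.4108282644, so P ≈ 2,536.8645.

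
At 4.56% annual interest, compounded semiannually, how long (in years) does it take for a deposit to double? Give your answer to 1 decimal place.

15.4 years

(1 + 0.0228)^(2t) = 2.
2t = ln 2 / ln(1 + 0.0228) ≈ 0.69315/0.022544 ≈ 30.7465.
t ≈ 15.3732.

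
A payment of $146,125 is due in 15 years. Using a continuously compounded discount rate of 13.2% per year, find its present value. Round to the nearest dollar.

$20,175

P = A·e^(−rt) = 146,125·e^(−1.98).
e^(−1.98) ≈ 0.138069237311, so P ≈ 20,175.3673.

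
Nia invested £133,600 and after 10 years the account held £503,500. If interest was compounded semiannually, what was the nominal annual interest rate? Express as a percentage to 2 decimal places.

13.72%

(1 + r/2)^20 = 503,500/133,600 = 3.76871.
1 + r/2 = 3.76871^(1/20) ≈ 1.068586, so r/2 ≈ 0.0685864.
r ≈ 2·0.0685864 = 13.71728%.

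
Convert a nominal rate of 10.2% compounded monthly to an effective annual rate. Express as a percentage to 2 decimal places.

EAR = (1 + 10.2%/12)^12 − 1 = (1 + 0.0085)^12 − 1.
(1 + 0.0085)^12 ≈ 1.106906, so EAR ≈ 10.69062%.

10.69%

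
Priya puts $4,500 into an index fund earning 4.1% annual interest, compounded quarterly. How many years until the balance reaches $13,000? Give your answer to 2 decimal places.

(1 + 0.01025)^(4t) = 13,000/4,500 = 2.8889.
4t·ln(1 + 0.01025) = ln(2.8889); 4t = 1.0609/0.0101978 ≈ 104.0292.
t ≈ 26.0073 years.

26.01 years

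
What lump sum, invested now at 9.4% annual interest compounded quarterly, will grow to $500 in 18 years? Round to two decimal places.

Growth factor = (1 + 0.0235)^72 ≈ 5.32506587.
P = 500/5.32506587 ≈ 93.8956.

$93.90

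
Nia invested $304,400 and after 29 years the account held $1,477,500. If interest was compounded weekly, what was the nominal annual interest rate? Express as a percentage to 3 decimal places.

5.450%

The 1508-period growth factor is 1,477,500/304,400 = 4.85381.
r/52 = 4.85381^(1/1508) − 1 ≈ 0.00104814, so r ≈ 52·0.00104814 = 5.45032%.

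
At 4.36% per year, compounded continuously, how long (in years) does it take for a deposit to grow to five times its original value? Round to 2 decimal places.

36.91 years

e^(0.0436t) = 5, so 0.0436t = ln 5 ≈ 1.6094.
t ≈ 1.6094/0.0436 ≈ 36.9137.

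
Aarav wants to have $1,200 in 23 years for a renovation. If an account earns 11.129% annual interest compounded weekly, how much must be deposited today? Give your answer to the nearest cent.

$93.05

Growth factor = (1 + 0.11129/52)^1196 ≈ 12.89622727.
P = 1,200/12.89622727 ≈ 93.0505.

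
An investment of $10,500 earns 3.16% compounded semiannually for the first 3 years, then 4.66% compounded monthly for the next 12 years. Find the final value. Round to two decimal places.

Phase 1: 10,500·(1 + 0.0158)^6 ≈ 11,535.5565.
Phase 2: 11,535.5565·(1 + 0.0466/12)^144 ≈ 20,156.9906.

$20,156.99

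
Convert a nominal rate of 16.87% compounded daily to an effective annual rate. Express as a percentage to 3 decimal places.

One year is 365 periods at 0.000462192 each: (1 + 0.000462192)^365 ≈ 1.183719.
EAR = 1.183719 − 1 ≈ 18.37188%.

18.372%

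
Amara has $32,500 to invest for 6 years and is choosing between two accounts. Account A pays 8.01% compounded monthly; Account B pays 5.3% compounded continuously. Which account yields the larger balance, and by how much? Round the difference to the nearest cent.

Account A, by $7,802.86

A: (1 + 0.006675)^72 ≈ 1.61446414, so 32,500 × 1.61446414 ≈ 52,470.0846.
B: e^(0.053·6) = e^0.318 ≈ 1.3743762612, so 32,500 × 1.3743762612 ≈ 44,667.2285.
Difference ≈ 7,802.8561 in favor of A.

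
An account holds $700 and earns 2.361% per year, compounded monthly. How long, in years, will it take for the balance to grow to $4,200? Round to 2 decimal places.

We need (1 + 0.0019675)^(12t) = 6, so 12t = ln 6 / ln 1.001967 ≈ 911.5738.
t ≈ 911.5738/12 = 75.9645 years.

75.96 years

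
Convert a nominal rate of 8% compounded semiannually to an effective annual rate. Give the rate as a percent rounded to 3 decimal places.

One year is 2 periods at 0.04 each: (1 + 0.04)^2 ≈ 1.0816.
EAR = 1.0816 − 1 ≈ 8.16000%.

8.160%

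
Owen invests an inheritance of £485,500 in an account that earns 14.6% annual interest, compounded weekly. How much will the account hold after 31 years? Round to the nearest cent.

Periodic rate = 14.6%/52 = 0.00280769; periods = 52·31 = 1612.
A = 485,500·(1 + 0.146/52)^1612 ≈ 485,500·91.804201113641 ≈ 44,570,939.6407.

£44,570,939.64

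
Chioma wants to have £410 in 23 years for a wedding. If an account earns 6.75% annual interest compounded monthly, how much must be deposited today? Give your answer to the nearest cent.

Periodic rate = 6.75%/12 = 0.005625; 276 periods.
P = 410/(1 + 0.005625)^276 ≈ 410/4.70276155 ≈ 87.1828.

£87.18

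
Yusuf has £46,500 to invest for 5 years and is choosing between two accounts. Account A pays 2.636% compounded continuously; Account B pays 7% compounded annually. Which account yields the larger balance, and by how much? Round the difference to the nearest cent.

Account A growth factor: e^(0.02636·5) = e^0.1318 ≈ 1.1408801204; balance ≈ 53,050.9256.
Account B growth factor: (1 + 0.07)^5 ≈ 1.4025517307; balance ≈ 65,218.6555.
Account B is larger by 12,167.7299.

Account B, by £12,167.73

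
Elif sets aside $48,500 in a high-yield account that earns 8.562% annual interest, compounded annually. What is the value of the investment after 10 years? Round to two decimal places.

$110,285.93

Annual rate = 8.562% = 0.08562; years = 10.
A = 48,500·(1 + 0.08562)^10 ≈ 48,500·2.27393662059 ≈ 110,285.9261.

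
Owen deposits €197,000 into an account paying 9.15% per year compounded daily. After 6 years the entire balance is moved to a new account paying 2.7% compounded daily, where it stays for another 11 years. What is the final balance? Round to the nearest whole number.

After 6 years at 9.15%: 197,000 × 1.73140150404 ≈ 341,086.0963.
Then 11 years at 2.7%: 341,086.0963 × 1.34580051657 ≈ 459,033.8446.

€459,034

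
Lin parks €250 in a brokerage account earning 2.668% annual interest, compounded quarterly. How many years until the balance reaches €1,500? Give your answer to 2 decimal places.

We need (1 + 0.00667)^(4t) = 6, so 4t = ln 6 / ln 1.00667 ≈ 269.5245.
t ≈ 269.5245/4 = 67.3811 years.

67.38 years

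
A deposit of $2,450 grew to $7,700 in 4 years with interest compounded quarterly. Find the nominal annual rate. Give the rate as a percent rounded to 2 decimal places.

(1 + r/4)^16 = 7,700/2,450 = 3.14286.
1 + r/4 = 3.14286^(1/16) ≈ 1.074194, so r/4 ≈ 0.0741942.
r ≈ 4·0.0741942 = 29.67767%.

29.68%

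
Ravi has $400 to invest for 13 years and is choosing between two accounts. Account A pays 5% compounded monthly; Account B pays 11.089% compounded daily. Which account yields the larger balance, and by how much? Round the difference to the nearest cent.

Account B, by $925.38

A: (1 + 0.05/12)^156 ≈ 1.9129558, so 400 × 1.9129558 ≈ 765.1823.
B: (1 + 0.11089/365)^4745 ≈ 4.226402101, so 400 × 4.226402101 ≈ 1,690.5608.
Difference ≈ 925.3785 in favor of B.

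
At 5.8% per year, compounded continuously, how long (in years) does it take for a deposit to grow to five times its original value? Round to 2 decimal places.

27.75 years

e^(0.058t) = 5, so 0.058t = ln 5 ≈ 1.6094.
t ≈ 1.6094/0.058 ≈ 27.7489.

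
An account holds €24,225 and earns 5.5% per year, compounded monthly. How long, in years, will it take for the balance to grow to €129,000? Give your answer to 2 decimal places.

30.48 years

(1 + 0.00458333)^(12t) = 129,000/24,225 = 5.3251.
12t·ln(1 + 0.00458333) = ln(5.3251); 12t = 1.6724/0.00457286 ≈ 365.7288.
t ≈ 30.4774 years.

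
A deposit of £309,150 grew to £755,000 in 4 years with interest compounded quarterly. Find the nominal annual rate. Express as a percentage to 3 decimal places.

(1 + r/4)^16 = 755,000/309,150 = 2.44218.
1 + r/4 = 2.44218^(1/16) ≈ 1.057392, so r/4 ≈ 0.0573922.
r ≈ 4·0.0573922 = 22.95688%.

22.957%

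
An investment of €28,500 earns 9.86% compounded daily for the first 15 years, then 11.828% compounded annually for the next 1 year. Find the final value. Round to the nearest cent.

€139,839.61

Phase 1: 28,500·(1 + 0.0986/365)^5475 ≈ 125,048.8370.
Phase 2: 125,048.8370·(1 + 0.11828)^1 ≈ 139,839.6134.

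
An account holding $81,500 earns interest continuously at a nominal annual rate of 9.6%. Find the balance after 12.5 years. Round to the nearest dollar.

A = P·e^(rt) = 81,500·e^(0.096·12.5) = 81,500·e^1.2.
e^1.2 ≈ 3.32011692274, so A ≈ 270,589.5292.

$270,590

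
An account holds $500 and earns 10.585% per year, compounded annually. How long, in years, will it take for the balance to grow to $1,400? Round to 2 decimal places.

(1 + 0.10585)^t = 1,400/500 = 2.8.
t·ln(1 + 0.10585) = ln(2.8); t = 1.0296/0.100614 ≈ 10.2333.

10.23 years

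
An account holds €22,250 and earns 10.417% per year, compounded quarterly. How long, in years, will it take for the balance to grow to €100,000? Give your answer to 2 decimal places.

We need (1 + 0.0260425)^(4t) = 4.4944, so 4t = ln 4.4944 / ln 1.026042 ≈ 58.4549.
t ≈ 58.4549/4 = 14.6137 years.

14.61 years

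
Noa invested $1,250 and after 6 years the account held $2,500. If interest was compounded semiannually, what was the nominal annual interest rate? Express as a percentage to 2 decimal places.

The 12-period growth factor is 2,500/1,250 = 2.
r/2 = 2^(1/12) − 1 ≈ 0.0594631, so r ≈ 2·0.0594631 = 11.89262%.

11.89%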